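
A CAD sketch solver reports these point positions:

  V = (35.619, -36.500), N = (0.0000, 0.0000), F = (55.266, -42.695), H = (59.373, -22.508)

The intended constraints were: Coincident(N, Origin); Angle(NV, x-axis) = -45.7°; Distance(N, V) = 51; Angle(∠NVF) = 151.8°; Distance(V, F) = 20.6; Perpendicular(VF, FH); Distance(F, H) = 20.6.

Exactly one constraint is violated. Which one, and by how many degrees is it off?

Perpendicular(VF, FH) — off by 6.00°.

N = (0.00, 0.00) ✓; NV at -45.70° ✓; |NV| = 51.00 ✓; ∠NVF = 151.8° ✓; |VF| = 20.60 ✓; ∠(VF, FH) = 96.00° ✗; |FH| = 20.60 ✓.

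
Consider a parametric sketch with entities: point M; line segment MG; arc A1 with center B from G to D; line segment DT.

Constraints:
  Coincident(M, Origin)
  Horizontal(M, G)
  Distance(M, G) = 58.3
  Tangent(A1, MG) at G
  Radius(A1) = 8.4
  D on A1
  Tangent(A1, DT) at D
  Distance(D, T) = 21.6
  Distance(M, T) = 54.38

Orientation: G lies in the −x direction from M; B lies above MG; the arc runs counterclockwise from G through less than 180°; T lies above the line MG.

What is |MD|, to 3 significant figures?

50.5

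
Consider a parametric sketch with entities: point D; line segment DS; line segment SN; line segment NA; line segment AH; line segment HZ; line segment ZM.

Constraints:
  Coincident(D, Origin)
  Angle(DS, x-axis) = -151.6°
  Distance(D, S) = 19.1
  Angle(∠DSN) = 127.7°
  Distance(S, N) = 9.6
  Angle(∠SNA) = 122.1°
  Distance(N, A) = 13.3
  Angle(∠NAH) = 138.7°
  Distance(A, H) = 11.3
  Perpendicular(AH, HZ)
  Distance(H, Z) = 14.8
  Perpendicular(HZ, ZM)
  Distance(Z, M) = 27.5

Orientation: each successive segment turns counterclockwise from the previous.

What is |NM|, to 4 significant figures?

8.649

D is at the origin; DS runs at -151.6° with length 19.1, so S = (-16.80, -9.084). ∠DSN = 127.7° gives SN at -99.30° from the x-axis; with |SN| = 9.6, N = (-18.35, -18.56). ∠SNA = 122.1° gives NA at -41.40° from the x-axis; with |NA| = 13.3, A = (-8.376, -27.35). ∠NAH = 138.7° gives AH at -0.1000° from the x-axis; with |AH| = 11.3, H = (2.924, -27.37). AH is perpendicular to HZ, so HZ runs at 89.90°; with |HZ| = 14.8, Z = (2.950, -12.57). The perpendicularity gives ZM at right angles to HZ, so ZM runs at 179.9°; with |ZM| = 27.5, M = (-24.55, -12.53). Then |NM| = |M − N| = 8.649.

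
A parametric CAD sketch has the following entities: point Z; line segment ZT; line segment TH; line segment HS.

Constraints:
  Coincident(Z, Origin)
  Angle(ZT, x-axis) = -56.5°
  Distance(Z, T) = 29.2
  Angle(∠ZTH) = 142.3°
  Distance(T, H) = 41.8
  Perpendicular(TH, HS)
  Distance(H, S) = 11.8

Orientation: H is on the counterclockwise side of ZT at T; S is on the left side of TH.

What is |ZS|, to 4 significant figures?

65.19

Z is at the origin; ZT runs at -56.5° with length 29.2, so T = 29.2·(cos -56.5°, sin -56.5°) = (16.12, -24.35). ∠ZTH = 142.3°, so TH runs at -56.5° + (180° − 142.3°) = -18.80° from the x-axis; with |TH| = 41.8, H = T + 41.8·(cos -18.80°, sin -18.80°) = (55.69, -37.82). TH ⟂ HS; with |HS| = 11.8 on the left of TH, S = H + 11.8·(0.3223, 0.9466) = (59.49, -26.65). Then |ZS| = |S − Z| = 65.19.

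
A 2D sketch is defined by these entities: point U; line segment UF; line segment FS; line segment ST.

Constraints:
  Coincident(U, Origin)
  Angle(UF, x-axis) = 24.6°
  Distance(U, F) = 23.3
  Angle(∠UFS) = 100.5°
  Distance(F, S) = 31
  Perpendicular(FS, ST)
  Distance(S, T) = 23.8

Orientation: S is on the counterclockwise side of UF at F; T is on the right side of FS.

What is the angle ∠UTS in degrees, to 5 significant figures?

37.037°

U is at the origin; UF runs at 24.6° with length 23.3, so F = 23.3·(cos 24.6°, sin 24.6°) = (21.185, 9.6993). ∠UFS = 100.5°, so FS runs at 24.6° + (180° − 100.5°) = 104.10° from the x-axis; with |FS| = 31.0, S = F + 31.0·(cos 104.10°, sin 104.10°) = (13.633, 39.765). FS is perpendicular to ST; with |ST| = 23.8 on the right of FS, T = S + 23.8·(0.96987, 0.24362) = (36.716, 45.563). Then cos ∠UTS = TU·TS / (|TU||TS|), giving 37.037°.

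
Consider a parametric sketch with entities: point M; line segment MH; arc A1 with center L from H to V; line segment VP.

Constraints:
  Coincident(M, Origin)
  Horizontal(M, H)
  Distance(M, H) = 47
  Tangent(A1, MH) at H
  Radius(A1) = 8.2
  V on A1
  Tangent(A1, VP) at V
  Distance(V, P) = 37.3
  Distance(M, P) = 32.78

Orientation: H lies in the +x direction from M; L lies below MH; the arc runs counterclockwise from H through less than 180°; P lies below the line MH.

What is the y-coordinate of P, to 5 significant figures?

-29.121

Checks: |LV| = 8.200 ✓; ∠(LV, VP) = 90.00° ✓; |VP| = 37.30 ✓; |MP| = 32.78 ✓.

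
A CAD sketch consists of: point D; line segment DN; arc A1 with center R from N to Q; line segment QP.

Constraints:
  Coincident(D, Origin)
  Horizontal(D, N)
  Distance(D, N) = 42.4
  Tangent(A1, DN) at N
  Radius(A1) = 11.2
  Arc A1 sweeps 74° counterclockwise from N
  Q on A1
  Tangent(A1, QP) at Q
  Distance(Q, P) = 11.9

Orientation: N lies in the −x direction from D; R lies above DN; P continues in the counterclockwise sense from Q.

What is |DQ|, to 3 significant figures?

32.7

D is at the origin; D and N share the same y with |DN| = 42.4 and N on the −x side, so N = (-42.4, 0.00). Tangency of A1 to DN means the radius RN is perpendicular to DN, so R = N + (0, 11.2) = (-42.4, 11.2). On A1, N sits at bearing -90° from R; a 74° counterclockwise sweep puts Q at bearing -16°, so Q = R + 11.2·(cos -16°, sin -16°) = (-31.6, 8.11). Then |DQ| = |Q − D| = 32.7.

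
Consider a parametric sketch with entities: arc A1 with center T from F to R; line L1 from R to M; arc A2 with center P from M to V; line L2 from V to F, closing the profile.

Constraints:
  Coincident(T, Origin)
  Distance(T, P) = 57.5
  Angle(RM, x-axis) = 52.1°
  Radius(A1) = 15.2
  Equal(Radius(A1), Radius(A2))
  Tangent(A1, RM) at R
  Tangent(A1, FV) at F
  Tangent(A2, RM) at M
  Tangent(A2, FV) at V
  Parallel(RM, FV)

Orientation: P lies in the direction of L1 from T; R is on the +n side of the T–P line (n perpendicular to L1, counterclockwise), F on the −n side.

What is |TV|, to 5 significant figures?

59.475

The slot axis is L1's direction at 52.1°, so u = (cos 52.1°, sin 52.1°) = (0.61429, 0.78908) and n = (−sin 52.1°, cos 52.1°) = (-0.78908, 0.61429). T is at the origin and P lies 57.5 along u from T, so P = 57.5·u = (35.321, 45.372). Tangency of A1 to both parallel lines with radius 15.2 puts R and F at T ± 15.2·n: R = (-11.994, 9.3371), F = (11.994, -9.3371). Equal radii place M and V the same way about P: M = P + 15.2·n = (23.327, 54.709), V = P − 15.2·n = (47.315, 36.035). Then |TV| = |V − T| = 59.475.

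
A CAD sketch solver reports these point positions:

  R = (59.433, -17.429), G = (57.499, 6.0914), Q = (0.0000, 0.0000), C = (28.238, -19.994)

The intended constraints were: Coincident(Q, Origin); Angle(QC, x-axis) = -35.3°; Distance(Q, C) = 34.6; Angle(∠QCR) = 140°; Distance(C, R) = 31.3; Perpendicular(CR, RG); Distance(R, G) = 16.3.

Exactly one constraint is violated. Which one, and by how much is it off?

Distance(R, G) = 16.3 — off by 7.30.

Q = (0.00, 0.00) ✓; QC at -35.30° ✓; |QC| = 34.60 ✓; ∠QCR = 140.0° ✓; |CR| = 31.30 ✓; ∠(CR, RG) = 90.00° ✓; |RG| = 23.60 ✗.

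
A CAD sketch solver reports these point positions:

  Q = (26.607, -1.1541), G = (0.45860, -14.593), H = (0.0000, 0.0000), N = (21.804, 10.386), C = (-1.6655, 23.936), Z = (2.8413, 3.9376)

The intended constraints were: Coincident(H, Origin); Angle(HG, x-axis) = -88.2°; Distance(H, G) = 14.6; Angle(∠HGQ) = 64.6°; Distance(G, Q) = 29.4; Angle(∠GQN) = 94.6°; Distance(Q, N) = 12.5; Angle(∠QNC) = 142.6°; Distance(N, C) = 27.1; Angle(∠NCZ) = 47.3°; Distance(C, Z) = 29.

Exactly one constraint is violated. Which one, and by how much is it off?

Distance(C, Z) = 29 — off by 8.50.

H = (0.00, 0.00) ✓; HG at -88.20° ✓; |HG| = 14.60 ✓; ∠HGQ = 64.60° ✓; |GQ| = 29.40 ✓; ∠GQN = 94.60° ✓; |QN| = 12.50 ✓; ∠QNC = 142.6° ✓; |NC| = 27.10 ✓; ∠NCZ = 47.30° ✓; |CZ| = 20.50 ✗.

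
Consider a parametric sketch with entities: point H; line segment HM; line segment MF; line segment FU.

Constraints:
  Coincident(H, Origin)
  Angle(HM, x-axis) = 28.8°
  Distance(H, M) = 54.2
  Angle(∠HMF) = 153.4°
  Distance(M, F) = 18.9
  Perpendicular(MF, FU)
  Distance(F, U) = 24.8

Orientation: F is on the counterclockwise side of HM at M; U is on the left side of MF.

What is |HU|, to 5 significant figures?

67.365

H is at the origin; HM runs at 28.8° with length 54.2, so M = 54.2·(cos 28.8°, sin 28.8°) = (47.496, 26.111). ∠HMF = 153.4°, so MF runs at 28.8° + (180° − 153.4°) = 55.400° from the x-axis; with |MF| = 18.9, F = M + 18.9·(cos 55.400°, sin 55.400°) = (58.228, 41.668). The perpendicularity gives FU at right angles to MF; with |FU| = 24.8 on the left of MF, U = F + 24.8·(-0.82314, 0.56784) = (37.814, 55.751). Then |HU| = |U − H| = 67.365.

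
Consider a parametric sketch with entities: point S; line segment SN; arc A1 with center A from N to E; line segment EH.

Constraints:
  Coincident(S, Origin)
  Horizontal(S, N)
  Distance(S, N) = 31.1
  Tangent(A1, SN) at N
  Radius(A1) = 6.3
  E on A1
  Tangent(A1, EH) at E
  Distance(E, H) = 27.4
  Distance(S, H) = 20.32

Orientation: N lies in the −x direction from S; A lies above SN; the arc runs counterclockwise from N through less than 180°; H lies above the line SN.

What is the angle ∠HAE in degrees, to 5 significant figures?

77.051°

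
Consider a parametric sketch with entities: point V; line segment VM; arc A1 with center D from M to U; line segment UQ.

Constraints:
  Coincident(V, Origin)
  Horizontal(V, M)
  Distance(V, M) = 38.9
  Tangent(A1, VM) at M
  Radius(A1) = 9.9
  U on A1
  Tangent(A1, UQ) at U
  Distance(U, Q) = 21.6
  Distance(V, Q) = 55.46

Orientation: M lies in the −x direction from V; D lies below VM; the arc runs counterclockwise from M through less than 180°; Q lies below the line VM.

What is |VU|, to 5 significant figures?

50.025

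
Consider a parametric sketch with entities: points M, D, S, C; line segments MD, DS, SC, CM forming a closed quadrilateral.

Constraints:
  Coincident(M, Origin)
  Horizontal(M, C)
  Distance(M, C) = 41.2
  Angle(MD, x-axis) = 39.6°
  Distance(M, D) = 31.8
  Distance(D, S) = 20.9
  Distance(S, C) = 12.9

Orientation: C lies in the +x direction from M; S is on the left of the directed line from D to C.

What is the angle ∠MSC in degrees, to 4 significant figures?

61.71°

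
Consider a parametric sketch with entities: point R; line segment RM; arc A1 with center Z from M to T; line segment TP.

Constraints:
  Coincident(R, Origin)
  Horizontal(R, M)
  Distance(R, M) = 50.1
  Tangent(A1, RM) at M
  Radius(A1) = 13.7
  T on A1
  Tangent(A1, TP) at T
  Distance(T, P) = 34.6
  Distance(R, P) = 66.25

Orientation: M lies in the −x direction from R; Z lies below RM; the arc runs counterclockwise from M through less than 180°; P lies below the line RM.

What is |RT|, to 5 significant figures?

65.161

Checks: ∠(ZM, MR) = 90.00° ✓; |ZT| = 13.70 ✓; ∠(ZT, TP) = 90.00° ✓; |TP| = 34.60 ✓; |RP| = 66.25 ✓.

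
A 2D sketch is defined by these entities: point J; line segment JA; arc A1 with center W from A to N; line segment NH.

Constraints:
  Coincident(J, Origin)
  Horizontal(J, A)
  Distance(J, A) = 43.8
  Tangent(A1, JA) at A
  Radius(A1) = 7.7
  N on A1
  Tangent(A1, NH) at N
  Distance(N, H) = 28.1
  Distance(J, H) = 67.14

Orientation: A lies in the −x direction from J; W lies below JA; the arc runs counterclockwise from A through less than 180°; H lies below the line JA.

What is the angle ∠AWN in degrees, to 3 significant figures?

74.8°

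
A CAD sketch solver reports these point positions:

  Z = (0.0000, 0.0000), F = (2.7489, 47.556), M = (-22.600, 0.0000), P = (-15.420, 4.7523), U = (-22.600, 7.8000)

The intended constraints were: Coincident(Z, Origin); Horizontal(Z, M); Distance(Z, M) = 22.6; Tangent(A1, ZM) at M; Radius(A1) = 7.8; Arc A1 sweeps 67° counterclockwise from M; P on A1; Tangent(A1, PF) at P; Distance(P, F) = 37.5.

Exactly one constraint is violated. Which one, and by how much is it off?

Distance(P, F) = 37.5 — off by 9.00.

Z = (0.00, 0.00) ✓; Z.y = 0.00, M.y = 0.00 ✓; |ZM| = 22.60 ✓; ∠(UM, MZ) = 90.00° ✓; |UM| = 7.800 ✓; bearing(U→P) − bearing(U→M) = 67.00° ✓; |UP| = 7.800 ✓; ∠(UP, PF) = 90.00° ✓; |PF| = 46.50 ✗.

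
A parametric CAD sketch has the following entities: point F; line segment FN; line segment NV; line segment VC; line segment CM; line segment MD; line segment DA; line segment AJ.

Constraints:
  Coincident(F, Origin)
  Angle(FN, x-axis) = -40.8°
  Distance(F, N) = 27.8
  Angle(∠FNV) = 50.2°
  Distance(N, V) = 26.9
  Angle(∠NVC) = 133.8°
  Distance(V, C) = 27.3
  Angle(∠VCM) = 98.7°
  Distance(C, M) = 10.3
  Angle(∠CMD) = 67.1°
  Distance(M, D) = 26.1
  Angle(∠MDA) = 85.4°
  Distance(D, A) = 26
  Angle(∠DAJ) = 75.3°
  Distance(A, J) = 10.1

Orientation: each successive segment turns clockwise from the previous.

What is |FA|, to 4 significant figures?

42.28

F is at the origin; FN runs at -40.8° with length 27.8, so N = (21.04, -18.17). ∠FNV = 50.2° gives NV at -170.6° from the x-axis; with |NV| = 26.9, V = (-5.494, -22.56). ∠NVC = 133.8° gives VC at 143.2° from the x-axis; with |VC| = 27.3, C = (-27.35, -6.205). ∠VCM = 98.7° gives CM at 61.90° from the x-axis; with |CM| = 10.3, M = (-22.50, 2.881). ∠CMD = 67.1° gives MD at -51.00° from the x-axis; with |MD| = 26.1, D = (-6.078, -17.40). ∠MDA = 85.4° gives DA at -145.6° from the x-axis; with |DA| = 26.0, A = (-27.53, -32.09). Then |FA| = |A − F| = 42.28.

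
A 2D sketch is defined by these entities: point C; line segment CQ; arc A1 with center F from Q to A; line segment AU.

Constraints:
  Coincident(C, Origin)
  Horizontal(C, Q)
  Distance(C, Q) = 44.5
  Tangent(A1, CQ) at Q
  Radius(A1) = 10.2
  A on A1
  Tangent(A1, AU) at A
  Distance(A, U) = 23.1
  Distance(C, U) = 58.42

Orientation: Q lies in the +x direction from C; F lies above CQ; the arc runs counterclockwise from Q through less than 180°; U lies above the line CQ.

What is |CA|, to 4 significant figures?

55.80

Checks: ∠(FQ, QC) = 90.00° ✓; |FQ| = 10.20 ✓; |FA| = 10.20 ✓; ∠(FA, AU) = 90.00° ✓; |AU| = 23.10 ✓; |CU| = 58.42 ✓.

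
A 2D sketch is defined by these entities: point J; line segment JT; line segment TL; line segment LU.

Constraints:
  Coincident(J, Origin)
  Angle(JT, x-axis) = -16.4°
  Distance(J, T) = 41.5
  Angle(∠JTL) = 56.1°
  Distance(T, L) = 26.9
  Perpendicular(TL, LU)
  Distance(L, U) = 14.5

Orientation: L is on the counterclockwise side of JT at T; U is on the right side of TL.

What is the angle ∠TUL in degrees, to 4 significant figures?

61.67°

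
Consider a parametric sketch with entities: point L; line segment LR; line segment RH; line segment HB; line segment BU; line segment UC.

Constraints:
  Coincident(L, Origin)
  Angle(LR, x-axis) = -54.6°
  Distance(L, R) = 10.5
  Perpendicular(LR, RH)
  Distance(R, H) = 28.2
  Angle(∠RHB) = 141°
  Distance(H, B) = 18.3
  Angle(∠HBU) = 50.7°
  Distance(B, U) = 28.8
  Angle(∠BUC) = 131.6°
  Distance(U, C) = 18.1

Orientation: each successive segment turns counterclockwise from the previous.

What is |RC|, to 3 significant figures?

6.55

L is at the origin; LR runs at -54.6° with length 10.5, so R = (6.08, -8.56). The perpendicularity gives RH at right angles to LR, so RH runs at 35.4°; with |RH| = 28.2, H = (29.1, 7.78). ∠RHB = 141.0° gives HB at 74.4° from the x-axis; with |HB| = 18.3, B = (34.0, 25.4). ∠HBU = 50.7° gives BU at -156° from the x-axis; with |BU| = 28.8, U = (7.62, 13.8). ∠BUC = 131.6° gives UC at -108° from the x-axis; with |UC| = 18.1, C = (2.06, -3.40). Then |RC| = |C − R| = 6.55.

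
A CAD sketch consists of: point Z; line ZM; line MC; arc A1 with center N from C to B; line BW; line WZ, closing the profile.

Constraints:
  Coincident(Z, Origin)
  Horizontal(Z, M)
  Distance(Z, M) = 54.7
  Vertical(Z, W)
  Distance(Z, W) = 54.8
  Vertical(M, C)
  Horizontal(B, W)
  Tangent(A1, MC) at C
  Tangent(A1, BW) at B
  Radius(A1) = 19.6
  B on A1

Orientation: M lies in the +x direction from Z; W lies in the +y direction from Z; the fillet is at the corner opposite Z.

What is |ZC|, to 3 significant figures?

65.0

Z is at the origin; ZM is horizontal with |ZM| = 54.7 and M on the +x side, so M = (54.7, 0.00). ZW is vertical with |ZW| = 54.8 and W on the +y side, so W = (0.00, 54.8). The virtual corner opposite Z is at (54.7, 54.8). Since A1 is tangent to MC there, NC ⟂ MC and tangency of A1 to BW means the radius NB is perpendicular to BW, with radius 19.6, so the center N sits 19.6 in from both sides at N = (35.1, 35.2). That places the tangent points at C = (54.7, 35.2) on MC and B = (35.1, 54.8) on BW. Then |ZC| = |C − Z| = 65.0.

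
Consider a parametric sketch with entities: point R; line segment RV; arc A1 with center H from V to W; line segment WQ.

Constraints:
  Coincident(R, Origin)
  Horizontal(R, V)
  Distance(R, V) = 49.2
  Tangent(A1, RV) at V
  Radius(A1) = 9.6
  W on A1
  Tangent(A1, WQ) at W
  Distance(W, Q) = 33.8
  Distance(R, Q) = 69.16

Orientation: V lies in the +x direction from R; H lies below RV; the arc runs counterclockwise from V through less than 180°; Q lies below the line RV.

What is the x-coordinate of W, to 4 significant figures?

40.29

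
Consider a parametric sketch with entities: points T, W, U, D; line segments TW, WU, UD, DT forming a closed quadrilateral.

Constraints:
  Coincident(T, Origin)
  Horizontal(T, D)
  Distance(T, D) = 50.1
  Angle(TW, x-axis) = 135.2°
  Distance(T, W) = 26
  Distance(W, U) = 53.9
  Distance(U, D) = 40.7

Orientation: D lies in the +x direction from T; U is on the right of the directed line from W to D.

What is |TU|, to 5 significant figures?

28.085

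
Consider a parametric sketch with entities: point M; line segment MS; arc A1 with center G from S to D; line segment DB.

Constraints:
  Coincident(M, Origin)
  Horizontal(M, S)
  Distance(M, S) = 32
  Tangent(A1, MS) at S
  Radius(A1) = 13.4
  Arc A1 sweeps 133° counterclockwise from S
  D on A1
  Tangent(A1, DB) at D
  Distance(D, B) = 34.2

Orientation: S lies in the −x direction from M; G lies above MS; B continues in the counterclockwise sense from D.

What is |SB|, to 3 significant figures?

49.4

M is at the origin; MS is horizontal with |MS| = 32.0 and S on the −x side, so S = (-32.0, 0.00). A1 meets MS tangentially, so GS is at right angles to MS, so G = S + (0, 13.4) = (-32.0, 13.4). On A1, S sits at bearing -90° from G; a 133° counterclockwise sweep puts D at bearing 43°, so D = G + 13.4·(cos 43°, sin 43°) = (-22.2, 22.5). The tangent condition forces GD to be normal to DB, so DB runs along (−sin 43°, cos 43°); with |DB| = 34.2, B = (-45.5, 47.6). Then |SB| = |B − S| = 49.4.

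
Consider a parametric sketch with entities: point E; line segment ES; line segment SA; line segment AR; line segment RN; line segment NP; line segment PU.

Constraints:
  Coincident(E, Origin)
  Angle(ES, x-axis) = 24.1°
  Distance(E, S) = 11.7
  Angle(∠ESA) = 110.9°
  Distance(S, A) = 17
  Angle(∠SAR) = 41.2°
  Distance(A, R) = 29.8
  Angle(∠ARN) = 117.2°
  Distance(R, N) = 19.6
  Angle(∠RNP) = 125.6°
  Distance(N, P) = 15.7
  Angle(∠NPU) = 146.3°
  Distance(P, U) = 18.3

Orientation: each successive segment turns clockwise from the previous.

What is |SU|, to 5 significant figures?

29.233

∠RNP = 125.6° gives NP at 59.000° from the x-axis; with |NP| = 15.7, P = (-6.7315, 26.177). ∠NPU = 146.3° gives PU at 25.300° from the x-axis; with |PU| = 18.3, U = (9.8132, 33.998). Then |SU| = |U − S| = 29.233.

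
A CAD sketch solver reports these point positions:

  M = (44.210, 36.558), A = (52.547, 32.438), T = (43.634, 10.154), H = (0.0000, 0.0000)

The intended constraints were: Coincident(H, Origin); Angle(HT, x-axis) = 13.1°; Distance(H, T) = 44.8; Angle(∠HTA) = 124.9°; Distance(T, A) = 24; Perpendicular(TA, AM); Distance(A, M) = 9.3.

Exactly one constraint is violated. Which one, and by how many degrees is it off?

Perpendicular(TA, AM) — off by 4.50°.

H = (0.00, 0.00) ✓; HT at 13.10° ✓; |HT| = 44.80 ✓; ∠HTA = 124.9° ✓; |TA| = 24.00 ✓; ∠(TA, AM) = 85.50° ✗; |AM| = 9.299 ✓.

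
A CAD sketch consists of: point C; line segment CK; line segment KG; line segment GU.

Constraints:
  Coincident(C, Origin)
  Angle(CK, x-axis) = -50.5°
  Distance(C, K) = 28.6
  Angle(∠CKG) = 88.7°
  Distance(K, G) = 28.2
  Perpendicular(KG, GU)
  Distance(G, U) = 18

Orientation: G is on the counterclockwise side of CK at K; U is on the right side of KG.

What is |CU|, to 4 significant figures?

54.13

C is at the origin; CK runs at -50.5° with length 28.6, so K = 28.6·(cos -50.5°, sin -50.5°) = (18.19, -22.07). ∠CKG = 88.7°, so KG runs at -50.5° + (180° − 88.7°) = 40.80° from the x-axis; with |KG| = 28.2, G = K + 28.2·(cos 40.80°, sin 40.80°) = (39.54, -3.642). KG ⟂ GU; with |GU| = 18.0 on the right of KG, U = G + 18.0·(0.6534, -0.7570) = (51.30, -17.27). Then |CU| = |U − C| = 54.13.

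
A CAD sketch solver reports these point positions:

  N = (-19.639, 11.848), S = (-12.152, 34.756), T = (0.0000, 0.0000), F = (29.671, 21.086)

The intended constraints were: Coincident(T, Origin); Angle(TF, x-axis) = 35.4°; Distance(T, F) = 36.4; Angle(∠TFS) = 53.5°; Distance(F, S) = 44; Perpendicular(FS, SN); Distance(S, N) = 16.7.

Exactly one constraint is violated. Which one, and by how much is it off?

Distance(S, N) = 16.7 — off by 7.40.

T = (0.00, 0.00) ✓; TF at 35.40° ✓; |TF| = 36.40 ✓; ∠TFS = 53.50° ✓; |FS| = 44.00 ✓; ∠(FS, SN) = 90.00° ✓; |SN| = 24.10 ✗.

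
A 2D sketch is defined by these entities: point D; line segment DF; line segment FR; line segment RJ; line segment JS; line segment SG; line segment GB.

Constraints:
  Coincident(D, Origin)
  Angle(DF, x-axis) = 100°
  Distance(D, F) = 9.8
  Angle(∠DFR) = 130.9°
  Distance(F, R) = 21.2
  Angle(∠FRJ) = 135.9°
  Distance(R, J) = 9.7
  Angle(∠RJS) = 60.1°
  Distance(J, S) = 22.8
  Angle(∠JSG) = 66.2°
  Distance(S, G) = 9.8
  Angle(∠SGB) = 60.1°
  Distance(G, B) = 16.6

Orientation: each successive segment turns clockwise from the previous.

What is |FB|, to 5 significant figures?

24.712

D is at the origin; DF runs at 100.0° with length 9.8, so F = (-1.7018, 9.6511). ∠DFR = 130.9° gives FR at 50.900° from the x-axis; with |FR| = 21.2, R = (11.669, 26.103). ∠FRJ = 135.9° gives RJ at 6.8000° from the x-axis; with |RJ| = 9.7, J = (21.300, 27.252). ∠RJS = 60.1° gives JS at -113.10° from the x-axis; with |JS| = 22.8, S = (12.355, 6.2799). ∠JSG = 66.2° gives SG at 133.10° from the x-axis; with |SG| = 9.8, G = (5.6590, 13.435). ∠SGB = 60.1° gives GB at 13.200° from the x-axis; with |GB| = 16.6, B = (21.820, 17.226). Then |FB| = |B − F| = 24.712.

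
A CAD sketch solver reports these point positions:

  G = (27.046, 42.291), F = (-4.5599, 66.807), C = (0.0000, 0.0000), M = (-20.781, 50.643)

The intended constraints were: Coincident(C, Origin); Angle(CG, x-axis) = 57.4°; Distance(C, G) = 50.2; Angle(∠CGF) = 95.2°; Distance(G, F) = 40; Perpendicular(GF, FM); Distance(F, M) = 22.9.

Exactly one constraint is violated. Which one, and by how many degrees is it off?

Perpendicular(GF, FM) — off by 7.30°.

C = (0.00, 0.00) ✓; CG at 57.40° ✓; |CG| = 50.20 ✓; ∠CGF = 95.20° ✓; |GF| = 40.00 ✓; ∠(GF, FM) = 82.70° ✗; |FM| = 22.90 ✓.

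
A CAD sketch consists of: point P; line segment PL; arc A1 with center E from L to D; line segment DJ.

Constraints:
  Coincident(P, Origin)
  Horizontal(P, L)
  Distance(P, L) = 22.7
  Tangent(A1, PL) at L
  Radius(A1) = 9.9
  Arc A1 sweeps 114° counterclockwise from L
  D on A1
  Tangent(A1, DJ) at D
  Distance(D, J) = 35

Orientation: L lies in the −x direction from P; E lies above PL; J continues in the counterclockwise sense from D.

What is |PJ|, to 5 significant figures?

53.711

P is at the origin; PL is horizontal with |PL| = 22.7 and L on the −x side, so L = (-22.700, 0.0000). The tangent condition forces EL to be normal to PL, so E = L + (0, 9.9) = (-22.700, 9.9000). On A1, L sits at bearing -90° from E; a 114° counterclockwise sweep puts D at bearing 24°, so D = E + 9.9·(cos 24°, sin 24°) = (-13.656, 13.927). A1 meets DJ tangentially, so ED is at right angles to DJ, so DJ runs along (−sin 24°, cos 24°); with |DJ| = 35.0, J = (-27.892, 45.901). Then |PJ| = |J − P| = 53.711.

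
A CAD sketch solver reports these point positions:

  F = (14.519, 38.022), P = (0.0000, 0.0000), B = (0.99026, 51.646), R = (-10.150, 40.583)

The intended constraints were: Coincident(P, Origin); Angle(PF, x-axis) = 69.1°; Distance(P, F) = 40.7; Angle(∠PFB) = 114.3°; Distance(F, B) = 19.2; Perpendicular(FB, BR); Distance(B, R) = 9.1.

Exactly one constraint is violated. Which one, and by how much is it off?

Distance(B, R) = 9.1 — off by 6.60.

P = (0.00, 0.00) ✓; PF at 69.10° ✓; |PF| = 40.70 ✓; ∠PFB = 114.3° ✓; |FB| = 19.20 ✓; ∠(FB, BR) = 90.00° ✓; |BR| = 15.70 ✗.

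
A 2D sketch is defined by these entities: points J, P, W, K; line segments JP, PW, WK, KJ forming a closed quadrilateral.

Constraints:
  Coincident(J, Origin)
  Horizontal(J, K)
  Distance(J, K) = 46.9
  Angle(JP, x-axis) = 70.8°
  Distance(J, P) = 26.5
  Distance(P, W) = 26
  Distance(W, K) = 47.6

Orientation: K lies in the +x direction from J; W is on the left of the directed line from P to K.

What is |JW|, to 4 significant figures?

51.15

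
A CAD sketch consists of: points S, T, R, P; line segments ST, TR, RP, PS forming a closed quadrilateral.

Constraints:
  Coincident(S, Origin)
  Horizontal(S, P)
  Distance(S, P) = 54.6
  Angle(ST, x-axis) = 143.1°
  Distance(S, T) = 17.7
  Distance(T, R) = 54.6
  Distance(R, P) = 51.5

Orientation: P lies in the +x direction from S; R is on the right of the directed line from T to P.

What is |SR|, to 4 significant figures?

38.30

Checks: |TR| = 54.60 ✓; |RP| = 51.50 ✓.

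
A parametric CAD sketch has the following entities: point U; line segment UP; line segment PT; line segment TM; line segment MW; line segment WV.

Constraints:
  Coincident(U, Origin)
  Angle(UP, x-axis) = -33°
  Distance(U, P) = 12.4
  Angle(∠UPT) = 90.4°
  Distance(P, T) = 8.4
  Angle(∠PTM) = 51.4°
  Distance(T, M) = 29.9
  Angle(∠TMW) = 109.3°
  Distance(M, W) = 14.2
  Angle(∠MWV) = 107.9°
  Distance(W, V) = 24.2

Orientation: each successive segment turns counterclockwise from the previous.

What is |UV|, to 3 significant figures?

29.1

∠TMW = 109.3° gives MW at -104° from the x-axis; with |MW| = 14.2, W = (-18.2, -16.2). ∠MWV = 107.9° gives WV at -32.0° from the x-axis; with |WV| = 24.2, V = (2.31, -29.0). Then |UV| = |V − U| = 29.1.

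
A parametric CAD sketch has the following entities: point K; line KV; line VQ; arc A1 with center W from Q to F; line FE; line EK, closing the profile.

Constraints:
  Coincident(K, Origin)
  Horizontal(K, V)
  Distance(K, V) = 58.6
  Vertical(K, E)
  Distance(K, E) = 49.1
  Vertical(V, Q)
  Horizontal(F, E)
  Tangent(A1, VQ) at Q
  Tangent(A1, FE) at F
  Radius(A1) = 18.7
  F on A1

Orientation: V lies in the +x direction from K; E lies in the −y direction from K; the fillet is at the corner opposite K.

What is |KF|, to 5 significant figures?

63.268

K is at the origin; K and V share the same y with |KV| = 58.6 and V on the +x side, so V = (58.600, 0.0000). KE is vertical with |KE| = 49.1 and E on the −y side, so E = (0.0000, -49.100). The virtual corner opposite K is at (58.600, -49.100). Tangency of A1 to VQ means the radius WQ is perpendicular to VQ and tangency of A1 to FE means the radius WF is perpendicular to FE, with radius 18.7, so the center W sits 18.7 in from both sides at W = (39.900, -30.400). That places the tangent points at Q = (58.600, -30.400) on VQ and F = (39.900, -49.100) on FE. Then |KF| = |F − K| = 63.268.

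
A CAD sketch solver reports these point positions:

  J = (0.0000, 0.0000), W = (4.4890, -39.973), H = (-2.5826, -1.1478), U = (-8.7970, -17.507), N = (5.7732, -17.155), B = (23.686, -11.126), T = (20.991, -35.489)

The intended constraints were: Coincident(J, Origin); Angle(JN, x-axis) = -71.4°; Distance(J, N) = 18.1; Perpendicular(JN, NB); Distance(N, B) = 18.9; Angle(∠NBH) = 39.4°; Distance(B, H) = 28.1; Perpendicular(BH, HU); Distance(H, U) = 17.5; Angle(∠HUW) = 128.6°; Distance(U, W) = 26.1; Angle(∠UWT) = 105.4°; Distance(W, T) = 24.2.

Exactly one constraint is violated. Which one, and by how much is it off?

Distance(W, T) = 24.2 — off by 7.10.

J = (0.00, 0.00) ✓; JN at -71.40° ✓; |JN| = 18.10 ✓; ∠(JN, NB) = 90.00° ✓; |NB| = 18.90 ✓; ∠NBH = 39.40° ✓; |BH| = 28.10 ✓; ∠(BH, HU) = 90.00° ✓; |HU| = 17.50 ✓; ∠HUW = 128.6° ✓; |UW| = 26.10 ✓; ∠UWT = 105.4° ✓; |WT| = 17.10 ✗.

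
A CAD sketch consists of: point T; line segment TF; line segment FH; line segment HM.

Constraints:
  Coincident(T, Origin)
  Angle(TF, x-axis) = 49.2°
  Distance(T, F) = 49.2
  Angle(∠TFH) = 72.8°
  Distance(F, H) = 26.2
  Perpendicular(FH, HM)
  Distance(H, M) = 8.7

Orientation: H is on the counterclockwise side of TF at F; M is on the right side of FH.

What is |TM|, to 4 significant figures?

56.91

T is at the origin; TF runs at 49.2° with length 49.2, so F = 49.2·(cos 49.2°, sin 49.2°) = (32.15, 37.24). ∠TFH = 72.8°, so FH runs at 49.2° + (180° − 72.8°) = 156.4° from the x-axis; with |FH| = 26.2, H = F + 26.2·(cos 156.4°, sin 156.4°) = (8.140, 47.73). FH ⟂ HM; with |HM| = 8.7 on the right of FH, M = H + 8.7·(0.4003, 0.9164) = (11.62, 55.71). Then |TM| = |M − T| = 56.91.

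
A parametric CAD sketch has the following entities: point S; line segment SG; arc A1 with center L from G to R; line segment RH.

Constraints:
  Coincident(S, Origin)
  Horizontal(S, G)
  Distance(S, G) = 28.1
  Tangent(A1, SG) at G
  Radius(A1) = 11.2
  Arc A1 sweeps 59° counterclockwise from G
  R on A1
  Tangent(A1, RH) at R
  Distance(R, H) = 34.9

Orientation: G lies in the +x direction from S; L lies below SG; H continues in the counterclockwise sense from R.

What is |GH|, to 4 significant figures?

44.83

S is at the origin; S and G share the same y with |SG| = 28.1 and G on the +x side, so G = (28.10, 0.000). Tangency of A1 to SG means the radius LG is perpendicular to SG, so L = G + (0, -11.2) = (28.10, -11.20). On A1, G sits at bearing 90° from L; a 59° counterclockwise sweep puts R at bearing 149°, so R = L + 11.2·(cos 149°, sin 149°) = (18.50, -5.432). Since A1 is tangent to RH there, LR ⟂ RH, so RH runs along (−sin 149°, cos 149°); with |RH| = 34.9, H = (0.5249, -35.35). Then |GH| = |H − G| = 44.83.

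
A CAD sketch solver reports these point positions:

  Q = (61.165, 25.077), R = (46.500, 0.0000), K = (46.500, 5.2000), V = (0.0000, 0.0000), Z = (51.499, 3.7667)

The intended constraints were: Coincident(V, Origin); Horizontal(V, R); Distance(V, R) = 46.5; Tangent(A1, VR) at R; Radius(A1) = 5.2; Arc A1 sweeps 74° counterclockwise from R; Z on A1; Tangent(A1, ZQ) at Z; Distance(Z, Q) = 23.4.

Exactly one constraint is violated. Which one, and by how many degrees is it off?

Tangent(A1, ZQ) at Z — off by 8.40°.

V = (0.00, 0.00) ✓; V.y = 0.00, R.y = 0.00 ✓; |VR| = 46.50 ✓; ∠(KR, RV) = 90.00° ✓; |KR| = 5.200 ✓; bearing(K→Z) − bearing(K→R) = 74.00° ✓; |KZ| = 5.200 ✓; ∠(KZ, ZQ) = 98.40° ✗; |ZQ| = 23.40 ✓.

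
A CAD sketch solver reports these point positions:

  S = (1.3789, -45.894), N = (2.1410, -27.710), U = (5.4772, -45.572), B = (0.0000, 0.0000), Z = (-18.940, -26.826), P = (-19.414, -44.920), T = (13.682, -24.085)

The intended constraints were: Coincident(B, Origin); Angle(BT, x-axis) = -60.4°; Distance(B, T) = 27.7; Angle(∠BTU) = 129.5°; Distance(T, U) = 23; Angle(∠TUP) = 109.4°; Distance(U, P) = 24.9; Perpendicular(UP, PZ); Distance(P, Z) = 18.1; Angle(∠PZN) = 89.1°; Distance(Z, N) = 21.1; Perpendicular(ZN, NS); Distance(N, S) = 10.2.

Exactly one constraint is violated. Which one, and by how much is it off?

Distance(N, S) = 10.2 — off by 8.00.

B = (0.00, 0.00) ✓; BT at -60.40° ✓; |BT| = 27.70 ✓; ∠BTU = 129.5° ✓; |TU| = 23.00 ✓; ∠TUP = 109.4° ✓; |UP| = 24.90 ✓; ∠(UP, PZ) = 90.00° ✓; |PZ| = 18.10 ✓; ∠PZN = 89.10° ✓; |ZN| = 21.10 ✓; ∠(ZN, NS) = 90.00° ✓; |NS| = 18.20 ✗.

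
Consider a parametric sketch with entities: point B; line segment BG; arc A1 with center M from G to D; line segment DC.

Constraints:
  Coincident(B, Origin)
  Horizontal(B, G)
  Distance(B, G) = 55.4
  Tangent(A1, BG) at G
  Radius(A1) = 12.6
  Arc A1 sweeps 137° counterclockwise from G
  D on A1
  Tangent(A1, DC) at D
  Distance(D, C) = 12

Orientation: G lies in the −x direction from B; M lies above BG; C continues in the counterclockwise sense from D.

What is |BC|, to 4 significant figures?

63.16

B is at the origin; BG is horizontal with |BG| = 55.4 and G on the −x side, so G = (-55.40, 0.000). A1 meets BG tangentially, so MG is at right angles to BG, so M = G + (0, 12.6) = (-55.40, 12.60). On A1, G sits at bearing -90° from M; a 137° counterclockwise sweep puts D at bearing 47°, so D = M + 12.6·(cos 47°, sin 47°) = (-46.81, 21.82). Tangency of A1 to DC means the radius MD is perpendicular to DC, so DC runs along (−sin 47°, cos 47°); with |DC| = 12.0, C = (-55.58, 30.00). Then |BC| = |C − B| = 63.16.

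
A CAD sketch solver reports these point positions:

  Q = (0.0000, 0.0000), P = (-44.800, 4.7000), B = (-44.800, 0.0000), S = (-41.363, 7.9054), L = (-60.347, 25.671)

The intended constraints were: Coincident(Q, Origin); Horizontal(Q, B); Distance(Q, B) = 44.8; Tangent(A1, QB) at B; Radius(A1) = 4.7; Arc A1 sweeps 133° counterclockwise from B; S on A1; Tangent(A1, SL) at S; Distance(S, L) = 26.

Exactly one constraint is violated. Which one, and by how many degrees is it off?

Tangent(A1, SL) at S — off by 3.90°.

Q = (0.00, 0.00) ✓; Q.y = 0.00, B.y = 0.00 ✓; |QB| = 44.80 ✓; ∠(PB, BQ) = 90.00° ✓; |PB| = 4.700 ✓; bearing(P→S) − bearing(P→B) = 133.0° ✓; |PS| = 4.700 ✓; ∠(PS, SL) = 86.10° ✗; |SL| = 26.00 ✓.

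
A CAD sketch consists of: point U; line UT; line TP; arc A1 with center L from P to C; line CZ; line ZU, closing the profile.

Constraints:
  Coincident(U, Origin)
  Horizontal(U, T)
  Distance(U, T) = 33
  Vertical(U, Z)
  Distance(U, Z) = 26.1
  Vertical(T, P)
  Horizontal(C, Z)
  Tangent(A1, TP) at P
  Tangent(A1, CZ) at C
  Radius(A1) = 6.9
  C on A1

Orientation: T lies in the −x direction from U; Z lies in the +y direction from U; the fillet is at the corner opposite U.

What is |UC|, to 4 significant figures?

36.91

U is at the origin; UT is horizontal with |UT| = 33.0 and T on the −x side, so T = (-33.00, 0.000). U and Z share the same x with |UZ| = 26.1 and Z on the +y side, so Z = (0.000, 26.10). The virtual corner opposite U is at (-33.00, 26.10). A1 meets TP tangentially, so LP is at right angles to TP and A1 meets CZ tangentially, so LC is at right angles to CZ, with radius 6.9, so the center L sits 6.9 in from both sides at L = (-26.10, 19.20). That places the tangent points at P = (-33.00, 19.20) on TP and C = (-26.10, 26.10) on CZ. Then |UC| = |C − U| = 36.91.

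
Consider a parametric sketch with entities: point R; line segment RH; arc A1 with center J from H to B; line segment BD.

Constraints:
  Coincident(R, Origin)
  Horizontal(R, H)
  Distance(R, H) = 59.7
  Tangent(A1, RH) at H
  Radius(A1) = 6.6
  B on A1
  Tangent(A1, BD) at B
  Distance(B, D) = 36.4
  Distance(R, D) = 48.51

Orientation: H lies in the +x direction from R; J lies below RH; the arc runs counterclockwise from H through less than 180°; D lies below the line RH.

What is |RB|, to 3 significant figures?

54.2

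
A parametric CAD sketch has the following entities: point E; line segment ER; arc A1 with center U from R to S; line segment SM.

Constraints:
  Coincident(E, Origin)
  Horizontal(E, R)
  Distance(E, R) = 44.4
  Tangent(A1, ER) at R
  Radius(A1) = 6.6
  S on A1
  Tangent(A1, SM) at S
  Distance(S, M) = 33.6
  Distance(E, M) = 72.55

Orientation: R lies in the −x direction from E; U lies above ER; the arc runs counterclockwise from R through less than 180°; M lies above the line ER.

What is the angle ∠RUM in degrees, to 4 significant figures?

146.0°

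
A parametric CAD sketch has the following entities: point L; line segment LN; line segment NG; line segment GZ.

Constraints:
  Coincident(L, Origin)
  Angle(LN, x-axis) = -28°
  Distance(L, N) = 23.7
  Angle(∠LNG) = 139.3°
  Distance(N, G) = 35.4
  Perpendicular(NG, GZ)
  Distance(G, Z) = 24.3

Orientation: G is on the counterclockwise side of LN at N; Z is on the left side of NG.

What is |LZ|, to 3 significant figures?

54.1

L is at the origin; LN runs at -28.0° with length 23.7, so N = 23.7·(cos -28.0°, sin -28.0°) = (20.9, -11.1). ∠LNG = 139.3°, so NG runs at -28.0° + (180° − 139.3°) = 12.7° from the x-axis; with |NG| = 35.4, G = N + 35.4·(cos 12.7°, sin 12.7°) = (55.5, -3.34). The perpendicularity gives GZ at right angles to NG; with |GZ| = 24.3 on the left of NG, Z = G + 24.3·(-0.220, 0.976) = (50.1, 20.4). Then |LZ| = |Z − L| = 54.1.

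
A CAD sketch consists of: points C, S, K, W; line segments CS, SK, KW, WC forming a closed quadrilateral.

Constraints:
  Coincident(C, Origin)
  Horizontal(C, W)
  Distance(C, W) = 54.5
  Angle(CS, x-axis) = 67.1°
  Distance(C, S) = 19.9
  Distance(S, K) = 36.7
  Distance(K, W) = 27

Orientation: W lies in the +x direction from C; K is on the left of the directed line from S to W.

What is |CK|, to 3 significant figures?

50.4

Checks: |SK| = 36.70 ✓; |KW| = 27.00 ✓.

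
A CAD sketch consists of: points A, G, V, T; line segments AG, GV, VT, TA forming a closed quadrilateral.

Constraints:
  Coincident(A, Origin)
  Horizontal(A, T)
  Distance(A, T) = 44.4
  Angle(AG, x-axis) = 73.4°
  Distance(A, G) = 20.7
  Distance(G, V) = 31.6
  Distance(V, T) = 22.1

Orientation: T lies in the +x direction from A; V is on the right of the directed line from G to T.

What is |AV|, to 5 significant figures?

24.198

A is at the origin; AT is horizontal with |AT| = 44.4 and T in +x, so T = (44.4, 0). AG runs at 73.4° with |AG| = 20.7, so G = (5.9137, 19.837). V is determined by |GV| = 31.6 and |VT| = 22.1 together: it lies at the intersection of circle(G, 31.6) and circle(T, 22.1). With |GT| = 43.298, the foot of the radical line on GT is 27.540 from G and the perpendicular offset is √(31.6² − 27.540²) = 15.495. Taking the right-of-GT solution: V = (23.294, -6.5537).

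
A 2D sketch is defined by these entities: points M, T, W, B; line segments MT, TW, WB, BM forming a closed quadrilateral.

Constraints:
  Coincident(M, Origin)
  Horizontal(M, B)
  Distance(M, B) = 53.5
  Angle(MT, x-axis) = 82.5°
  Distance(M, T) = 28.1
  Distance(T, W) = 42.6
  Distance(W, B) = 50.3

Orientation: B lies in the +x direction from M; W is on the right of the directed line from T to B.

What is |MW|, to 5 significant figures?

15.665

Checks: |TW| = 42.60 ✓; |WB| = 50.30 ✓.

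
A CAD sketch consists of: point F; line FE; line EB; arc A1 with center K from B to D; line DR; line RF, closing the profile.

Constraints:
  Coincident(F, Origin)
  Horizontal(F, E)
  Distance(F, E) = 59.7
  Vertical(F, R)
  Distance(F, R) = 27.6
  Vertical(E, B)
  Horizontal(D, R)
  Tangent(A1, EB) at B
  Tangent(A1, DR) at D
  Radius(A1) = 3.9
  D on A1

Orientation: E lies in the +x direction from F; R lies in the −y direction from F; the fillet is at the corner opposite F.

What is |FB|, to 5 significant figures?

64.232

F is at the origin; FE is horizontal with |FE| = 59.7 and E on the +x side, so E = (59.700, 0.0000). FR is vertical with |FR| = 27.6 and R on the −y side, so R = (0.0000, -27.600). The virtual corner opposite F is at (59.700, -27.600). Since A1 is tangent to EB there, KB ⟂ EB and tangency of A1 to DR means the radius KD is perpendicular to DR, with radius 3.9, so the center K sits 3.9 in from both sides at K = (55.800, -23.700). That places the tangent points at B = (59.700, -23.700) on EB and D = (55.800, -27.600) on DR. Then |FB| = |B − F| = 64.232.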